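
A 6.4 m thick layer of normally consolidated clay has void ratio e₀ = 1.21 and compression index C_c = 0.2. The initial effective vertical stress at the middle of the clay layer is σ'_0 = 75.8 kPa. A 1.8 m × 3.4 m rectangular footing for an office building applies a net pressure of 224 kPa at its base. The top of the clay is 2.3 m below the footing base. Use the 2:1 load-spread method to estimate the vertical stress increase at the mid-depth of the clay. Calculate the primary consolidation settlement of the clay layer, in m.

S_c ≈ 0.0618 m

Mid-depth of clay below the footing base: z = 2.3 + 6.4/2 = 5.5 m.
Stress increase at mid-clay by the 2:1 spreading method:
Δσ = qBL/((B+z)(L+z)) = 224×1.8×3.4/((1.8+5.5)(3.4+5.5)) = 21.1 kPa
Final effective stress: σ'_f = σ'_0 + Δσ = 75.8 + 21.1 = 96.9 kPa.
Normally consolidated clay, so the full stress increment lies on the virgin compression line:
S_c = C_c·H/(1+e₀)·log₁₀(σ'_f/σ'_0) = 0.2×6.4/(1+1.21)×log₁₀(96.9/75.8)
    = 0.57919 × 0.10665 = 0.06177 m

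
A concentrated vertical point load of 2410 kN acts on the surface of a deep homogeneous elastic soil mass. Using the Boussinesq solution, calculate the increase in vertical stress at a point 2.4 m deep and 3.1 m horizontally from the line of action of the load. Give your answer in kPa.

Δσ_z ≈ 17.2 kPa

Boussinesq vertical stress below a point load on an elastic half-space:
Δσ_z = 3P/(2πz²) · [1 + (r/z)²]^(−5/2)
r/z = 3.1/2.4 = 1.2917; [1+(r/z)²]^(−5/2) = 0.085975.
Δσ_z = 3×2410/(2π×2.4²) × 0.085975 = 199.77 × 0.085975 = 17.18 kPa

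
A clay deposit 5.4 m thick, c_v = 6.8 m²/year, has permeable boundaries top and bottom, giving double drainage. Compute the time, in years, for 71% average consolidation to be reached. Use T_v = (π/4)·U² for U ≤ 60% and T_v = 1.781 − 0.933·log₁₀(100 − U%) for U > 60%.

Drainage path length: H_d = H/2 = 2.7 m (double drainage).
U > 60%: T_v = 1.781 − 0.933·log₁₀(100 − 71) = 0.41658.
t = T_v·H_d²/c_v = 0.41658×2.7²/6.8 = 0.4466 years.

t ≈ 0.447 years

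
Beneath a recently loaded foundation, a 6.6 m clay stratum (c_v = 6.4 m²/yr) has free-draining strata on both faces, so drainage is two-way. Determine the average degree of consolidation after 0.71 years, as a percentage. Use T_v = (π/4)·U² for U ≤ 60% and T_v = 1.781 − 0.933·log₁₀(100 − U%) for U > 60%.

Drainage path length: H_d = H/2 = 3.3 m (double drainage).
T_v = c_v·t/H_d² = 6.4×0.71/3.3² = 0.41726.
T_v = 0.41726 corresponds to the U > 60% branch:
U = 1 − 10^((1.781 − T_v)/0.933)/100 = 0.7105

U ≈ 71 %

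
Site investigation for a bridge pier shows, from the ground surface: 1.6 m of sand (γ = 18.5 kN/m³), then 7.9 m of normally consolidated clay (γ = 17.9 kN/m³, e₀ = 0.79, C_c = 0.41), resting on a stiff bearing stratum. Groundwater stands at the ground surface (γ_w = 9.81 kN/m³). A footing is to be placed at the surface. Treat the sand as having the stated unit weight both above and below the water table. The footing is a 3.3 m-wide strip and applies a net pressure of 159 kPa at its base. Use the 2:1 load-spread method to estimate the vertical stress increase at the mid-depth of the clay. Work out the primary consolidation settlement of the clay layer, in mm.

Mid-depth of clay below the ground surface: z = 1.6 + 7.9/2 = 5.55 m.
Total vertical stress at mid-clay: σ_v = 18.5×1.6 + 17.9×3.95 = 100.31 kPa.
Pore pressure: u = 9.81×(5.55 − 0) = 54.446 kPa.
Initial effective stress: σ'_0 = σ_v − u = 100.31 − 54.446 = 45.864 kPa.
Stress increase at mid-clay by the 2:1 spreading method:
Δσ = qB/(B+z) = 159×3.3/(3.3+5.55) = 59.288 kPa
Final effective stress: σ'_f = σ'_0 + Δσ = 45.864 + 59.288 = 105.15 kPa.
Normally consolidated clay, so the full stress increment lies on the virgin compression line:
S_c = C_c·H/(1+e₀)·log₁₀(σ'_f/σ'_0) = 0.41×7.9/(1+0.79)×log₁₀(105.15/45.864)
    = 1.8095 × 0.36034 = 0.652 m

S_c ≈ 652 mm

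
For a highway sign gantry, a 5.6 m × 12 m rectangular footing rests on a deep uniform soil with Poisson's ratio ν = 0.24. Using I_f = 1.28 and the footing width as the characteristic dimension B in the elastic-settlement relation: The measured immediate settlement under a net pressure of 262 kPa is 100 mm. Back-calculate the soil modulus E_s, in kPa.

E_s ≈ 17700 kPa

S_e = q·B·(1−ν²)/E_s · I_f  ⇒  E_s = q·B·(1−ν²)·I_f / S_e.
E_s = 262 × 5.6 × 0.9424 × 1.28 / 0.1 = 17700 kPa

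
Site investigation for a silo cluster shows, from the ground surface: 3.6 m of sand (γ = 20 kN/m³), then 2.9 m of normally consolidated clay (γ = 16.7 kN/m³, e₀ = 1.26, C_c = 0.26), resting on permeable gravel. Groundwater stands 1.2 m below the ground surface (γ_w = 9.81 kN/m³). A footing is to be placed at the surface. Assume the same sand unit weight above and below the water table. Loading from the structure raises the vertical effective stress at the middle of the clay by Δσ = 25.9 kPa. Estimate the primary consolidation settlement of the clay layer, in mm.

Mid-depth of clay below the ground surface: z = 3.6 + 2.9/2 = 5.05 m.
Total vertical stress at mid-clay: σ_v = 20×3.6 + 16.7×1.45 = 96.215 kPa.
Pore pressure: u = 9.81×(5.05 − 1.2) = 37.769 kPa.
Initial effective stress: σ'_0 = σ_v − u = 96.215 − 37.769 = 58.446 kPa.
Final effective stress: σ'_f = σ'_0 + Δσ = 58.446 + 25.9 = 84.346 kPa.
Normally consolidated clay, so the full stress increment lies on the virgin compression line:
S_c = C_c·H/(1+e₀)·log₁₀(σ'_f/σ'_0) = 0.26×2.9/(1+1.26)×log₁₀(84.346/58.446)
    = 0.33363 × 0.15931 = 0.05315 m

S_c ≈ 53.2 mm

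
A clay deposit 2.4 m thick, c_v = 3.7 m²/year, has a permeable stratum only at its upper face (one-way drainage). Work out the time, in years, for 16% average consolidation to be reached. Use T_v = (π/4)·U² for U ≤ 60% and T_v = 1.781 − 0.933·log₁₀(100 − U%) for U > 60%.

Drainage path length: H_d = H = 2.4 m (single drainage).
U ≤ 60%: T_v = (π/4)·U² = (π/4)×0.16² = 0.020106.
t = T_v·H_d²/c_v = 0.020106×2.4²/3.7 = 0.0313 years.

t ≈ 0.0313 years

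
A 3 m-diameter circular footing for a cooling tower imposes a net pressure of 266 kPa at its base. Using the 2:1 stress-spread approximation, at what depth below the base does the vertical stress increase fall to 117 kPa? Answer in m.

2:1 spreading — at depth z the loaded area has grown by z in each plan dimension:
qD²/(D+z)² = Δσ_z ⇒ z = D(√(q/Δσ_z) − 1) = 3×(√(266/117) − 1) = 1.523 m

z ≈ 1.52 m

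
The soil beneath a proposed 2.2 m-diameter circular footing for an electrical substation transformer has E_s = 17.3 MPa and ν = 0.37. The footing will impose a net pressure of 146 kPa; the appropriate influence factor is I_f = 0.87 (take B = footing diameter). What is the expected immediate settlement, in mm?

S_e ≈ 13.9 mm

Immediate (elastic) settlement: S_e = q·B·(1−ν²)/E_s · I_f.
E_s = 17.3 MPa = 17300 kPa.
S_e = 146 × 2.2 × (1 − 0.37²) / 17300 × 0.87
    = 146 × 2.2 × 0.8631 / 17300 × 0.87
    = 0.01394 m = 13.94 mm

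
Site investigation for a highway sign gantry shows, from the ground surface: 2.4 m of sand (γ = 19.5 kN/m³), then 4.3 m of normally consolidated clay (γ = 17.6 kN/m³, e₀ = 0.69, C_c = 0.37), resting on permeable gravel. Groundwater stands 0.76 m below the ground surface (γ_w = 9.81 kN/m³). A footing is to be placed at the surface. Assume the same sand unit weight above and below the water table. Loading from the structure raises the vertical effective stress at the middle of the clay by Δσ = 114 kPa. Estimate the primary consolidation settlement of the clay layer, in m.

S_c ≈ 0.501 m

Mid-depth of clay below the ground surface: z = 2.4 + 4.3/2 = 4.55 m.
Total vertical stress at mid-clay: σ_v = 19.5×2.4 + 17.6×2.15 = 84.64 kPa.
Pore pressure: u = 9.81×(4.55 − 0.76) = 37.18 kPa.
Initial effective stress: σ'_0 = σ_v − u = 84.64 − 37.18 = 47.46 kPa.
Final effective stress: σ'_f = σ'_0 + Δσ = 47.46 + 114 = 161.46 kPa.
Normally consolidated clay, so the full stress increment lies on the virgin compression line:
S_c = C_c·H/(1+e₀)·log₁₀(σ'_f/σ'_0) = 0.37×4.3/(1+0.69)×log₁₀(161.46/47.46)
    = 0.94142 × 0.53174 = 0.5006 m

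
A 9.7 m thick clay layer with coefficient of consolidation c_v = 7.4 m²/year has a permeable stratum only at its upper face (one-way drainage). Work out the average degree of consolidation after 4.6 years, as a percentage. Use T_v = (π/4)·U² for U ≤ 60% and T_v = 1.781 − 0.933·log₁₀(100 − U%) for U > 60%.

Drainage path length: H_d = H = 9.7 m (single drainage).
T_v = c_v·t/H_d² = 7.4×4.6/9.7² = 0.36178.
T_v = 0.36178 corresponds to the U > 60% branch:
U = 1 − 10^((1.781 − T_v)/0.933)/100 = 0.668

U ≈ 66.8 %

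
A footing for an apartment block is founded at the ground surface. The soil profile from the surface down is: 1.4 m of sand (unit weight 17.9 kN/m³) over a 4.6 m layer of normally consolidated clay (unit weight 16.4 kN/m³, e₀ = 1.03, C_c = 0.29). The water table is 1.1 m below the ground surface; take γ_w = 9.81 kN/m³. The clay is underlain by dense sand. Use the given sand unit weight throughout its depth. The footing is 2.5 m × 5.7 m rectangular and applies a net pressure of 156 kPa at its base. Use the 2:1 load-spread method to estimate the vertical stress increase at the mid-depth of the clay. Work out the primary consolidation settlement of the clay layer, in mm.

Mid-depth of clay below the ground surface: z = 1.4 + 4.6/2 = 3.7 m.
Total vertical stress at mid-clay: σ_v = 17.9×1.4 + 16.4×2.3 = 62.78 kPa.
Pore pressure: u = 9.81×(3.7 − 1.1) = 25.506 kPa.
Initial effective stress: σ'_0 = σ_v − u = 62.78 − 25.506 = 37.274 kPa.
Stress increase at mid-clay by the 2:1 spreading method:
Δσ = qBL/((B+z)(L+z)) = 156×2.5×5.7/((2.5+3.7)(5.7+3.7)) = 38.143 kPa
Final effective stress: σ'_f = σ'_0 + Δσ = 37.274 + 38.143 = 75.417 kPa.
Normally consolidated clay, so the full stress increment lies on the virgin compression line:
S_c = C_c·H/(1+e₀)·log₁₀(σ'_f/σ'_0) = 0.29×4.6/(1+1.03)×log₁₀(75.417/37.274)
    = 0.65714 × 0.30606 = 0.2011 m

S_c ≈ 201 mm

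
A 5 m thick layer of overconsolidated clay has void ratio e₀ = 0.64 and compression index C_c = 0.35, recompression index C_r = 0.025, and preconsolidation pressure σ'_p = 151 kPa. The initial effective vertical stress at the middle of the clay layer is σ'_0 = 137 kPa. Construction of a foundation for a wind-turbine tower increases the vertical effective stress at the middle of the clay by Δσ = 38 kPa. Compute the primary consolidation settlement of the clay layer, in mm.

Final effective stress: σ'_f = 137 + 38 = 175 kPa.
σ'_f = 175 > σ'_p = 151 kPa, so the stress path crosses the preconsolidation pressure — recompression up to σ'_p, then virgin compression beyond:
S_c = H/(1+e₀)·[C_r·log₁₀(σ'_p/σ'_0) + C_c·log₁₀(σ'_f/σ'_p)]
    = 5/1.64 × [0.025×log₁₀(151/137) + 0.35×log₁₀(175/151)]
    = 3.0488 × [0.0010564 + 0.022421] = 0.07158 m

S_c ≈ 71.6 mm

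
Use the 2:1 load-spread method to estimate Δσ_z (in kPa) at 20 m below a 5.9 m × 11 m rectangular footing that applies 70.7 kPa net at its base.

Δσ_z ≈ 5.71 kPa

By the 2:1 method the load spreads at 1 horizontal : 2 vertical, so at depth z the loaded area has grown by z in each plan dimension:
Δσ = qBL/((B+z)(L+z)) = 70.7×5.9×11/((5.9+20)(11+20)) = 5.7148 kPa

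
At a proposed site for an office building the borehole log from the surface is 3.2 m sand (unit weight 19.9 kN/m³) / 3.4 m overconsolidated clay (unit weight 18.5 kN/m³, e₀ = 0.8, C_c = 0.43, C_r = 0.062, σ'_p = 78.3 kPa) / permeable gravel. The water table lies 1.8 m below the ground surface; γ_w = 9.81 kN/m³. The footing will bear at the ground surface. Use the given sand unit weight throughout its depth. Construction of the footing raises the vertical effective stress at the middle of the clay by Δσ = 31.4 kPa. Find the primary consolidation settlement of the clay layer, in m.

S_c ≈ 0.082 m

Mid-depth of clay below the ground surface: z = 3.2 + 3.4/2 = 4.9 m.
Total vertical stress at mid-clay: σ_v = 19.9×3.2 + 18.5×1.7 = 95.13 kPa.
Pore pressure: u = 9.81×(4.9 − 1.8) = 30.411 kPa.
Initial effective stress: σ'_0 = σ_v − u = 95.13 − 30.411 = 64.719 kPa.
Final effective stress: σ'_f = 64.719 + 31.4 = 96.119 kPa.
σ'_f = 96.119 > σ'_p = 78.3 kPa, so the stress path crosses the preconsolidation pressure — recompression up to σ'_p, then virgin compression beyond:
S_c = H/(1+e₀)·[C_r·log₁₀(σ'_p/σ'_0) + C_c·log₁₀(σ'_f/σ'_p)]
    = 3.4/1.8 × [0.062×log₁₀(78.3/64.719) + 0.43×log₁₀(96.119/78.3)]
    = 1.8889 × [0.0051293 + 0.03829] = 0.08201 m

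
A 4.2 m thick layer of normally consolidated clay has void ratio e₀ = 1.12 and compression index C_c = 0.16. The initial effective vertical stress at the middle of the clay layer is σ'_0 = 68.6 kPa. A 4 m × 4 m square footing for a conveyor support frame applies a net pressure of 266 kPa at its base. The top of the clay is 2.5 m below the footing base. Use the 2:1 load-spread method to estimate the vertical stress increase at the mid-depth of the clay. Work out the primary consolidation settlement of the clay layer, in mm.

Mid-depth of clay below the footing base: z = 2.5 + 4.2/2 = 4.6 m.
Stress increase at mid-clay by the 2:1 spreading method:
Δσ = qBL/((B+z)(L+z)) = 266×4×4/((4+4.6)(4+4.6)) = 57.545 kPa
Final effective stress: σ'_f = σ'_0 + Δσ = 68.6 + 57.545 = 126.14 kPa.
Normally consolidated clay, so the full stress increment lies on the virgin compression line:
S_c = C_c·H/(1+e₀)·log₁₀(σ'_f/σ'_0) = 0.16×4.2/(1+1.12)×log₁₀(126.14/68.6)
    = 0.31698 × 0.26453 = 0.08385 m

S_c ≈ 83.9 mm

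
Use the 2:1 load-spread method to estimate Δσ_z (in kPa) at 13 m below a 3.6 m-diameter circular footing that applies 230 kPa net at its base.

Δσ_z ≈ 10.8 kPa

By the 2:1 method the load spreads at 1 horizontal : 2 vertical, so at depth z the loaded area has grown by z in each plan dimension:
Δσ ≈ qD²/(D+z)² = 230×3.6²/(3.6+13)² = 10.817 kPa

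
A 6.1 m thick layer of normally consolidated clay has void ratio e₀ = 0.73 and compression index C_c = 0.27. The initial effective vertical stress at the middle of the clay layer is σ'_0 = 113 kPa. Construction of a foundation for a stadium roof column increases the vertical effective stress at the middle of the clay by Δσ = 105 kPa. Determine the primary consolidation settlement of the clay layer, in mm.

S_c ≈ 272 mm

Final effective stress: σ'_f = σ'_0 + Δσ = 113 + 105 = 218 kPa.
Normally consolidated clay, so the full stress increment lies on the virgin compression line:
S_c = C_c·H/(1+e₀)·log₁₀(σ'_f/σ'_0) = 0.27×6.1/(1+0.73)×log₁₀(218/113)
    = 0.95202 × 0.28538 = 0.2717 m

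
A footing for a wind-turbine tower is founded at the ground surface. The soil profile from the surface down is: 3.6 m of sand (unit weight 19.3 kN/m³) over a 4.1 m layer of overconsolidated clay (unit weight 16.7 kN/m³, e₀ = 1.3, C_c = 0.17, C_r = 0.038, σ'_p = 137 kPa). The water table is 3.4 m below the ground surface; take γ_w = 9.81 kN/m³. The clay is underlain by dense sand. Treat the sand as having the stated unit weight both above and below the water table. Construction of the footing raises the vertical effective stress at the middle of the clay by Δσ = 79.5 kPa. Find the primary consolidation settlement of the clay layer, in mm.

Mid-depth of clay below the ground surface: z = 3.6 + 4.1/2 = 5.65 m.
Total vertical stress at mid-clay: σ_v = 19.3×3.6 + 16.7×2.05 = 103.72 kPa.
Pore pressure: u = 9.81×(5.65 − 3.4) = 22.073 kPa.
Initial effective stress: σ'_0 = σ_v − u = 103.72 − 22.073 = 81.647 kPa.
Final effective stress: σ'_f = 81.647 + 79.5 = 161.15 kPa.
σ'_f = 161.15 > σ'_p = 137 kPa, so the stress path crosses the preconsolidation pressure — recompression up to σ'_p, then virgin compression beyond:
S_c = H/(1+e₀)·[C_r·log₁₀(σ'_p/σ'_0) + C_c·log₁₀(σ'_f/σ'_p)]
    = 4.1/2.3 × [0.038×log₁₀(137/81.647) + 0.17×log₁₀(161.15/137)]
    = 1.7826 × [0.0085417 + 0.011987] = 0.03659 m

S_c ≈ 36.6 mm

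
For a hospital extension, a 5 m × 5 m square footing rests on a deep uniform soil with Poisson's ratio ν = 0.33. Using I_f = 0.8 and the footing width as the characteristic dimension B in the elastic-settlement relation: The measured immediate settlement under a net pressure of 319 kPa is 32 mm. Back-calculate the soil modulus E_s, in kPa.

S_e = q·B·(1−ν²)/E_s · I_f  ⇒  E_s = q·B·(1−ν²)·I_f / S_e.
E_s = 319 × 5 × 0.8911 × 0.8 / 0.032 = 35530 kPa

E_s ≈ 35500 kPa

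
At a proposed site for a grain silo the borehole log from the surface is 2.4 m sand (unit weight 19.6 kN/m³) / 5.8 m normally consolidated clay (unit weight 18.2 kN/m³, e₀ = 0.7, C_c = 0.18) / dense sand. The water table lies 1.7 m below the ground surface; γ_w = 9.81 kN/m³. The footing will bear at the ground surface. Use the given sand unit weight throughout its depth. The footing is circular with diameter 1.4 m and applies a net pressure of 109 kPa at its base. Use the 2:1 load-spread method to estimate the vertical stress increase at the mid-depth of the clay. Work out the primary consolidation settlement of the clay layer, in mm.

Mid-depth of clay below the ground surface: z = 2.4 + 5.8/2 = 5.3 m.
Total vertical stress at mid-clay: σ_v = 19.6×2.4 + 18.2×2.9 = 99.82 kPa.
Pore pressure: u = 9.81×(5.3 − 1.7) = 35.316 kPa.
Initial effective stress: σ'_0 = σ_v − u = 99.82 − 35.316 = 64.504 kPa.
Stress increase at mid-clay by the 2:1 spreading method:
Δσ ≈ qD²/(D+z)² = 109×1.4²/(1.4+5.3)² = 4.7592 kPa
Final effective stress: σ'_f = σ'_0 + Δσ = 64.504 + 4.7592 = 69.263 kPa.
Normally consolidated clay, so the full stress increment lies on the virgin compression line:
S_c = C_c·H/(1+e₀)·log₁₀(σ'_f/σ'_0) = 0.18×5.8/(1+0.7)×log₁₀(69.263/64.504)
    = 0.61412 × 0.030915 = 0.01899 m

S_c ≈ 19 mm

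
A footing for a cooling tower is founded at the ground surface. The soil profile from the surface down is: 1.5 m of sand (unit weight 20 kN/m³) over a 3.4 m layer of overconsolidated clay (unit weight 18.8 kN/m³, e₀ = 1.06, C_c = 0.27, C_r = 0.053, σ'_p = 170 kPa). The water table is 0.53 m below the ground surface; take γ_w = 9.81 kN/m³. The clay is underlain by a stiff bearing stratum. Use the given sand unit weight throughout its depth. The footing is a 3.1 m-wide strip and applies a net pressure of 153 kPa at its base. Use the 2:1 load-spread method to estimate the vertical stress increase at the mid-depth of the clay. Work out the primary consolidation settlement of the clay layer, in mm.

S_c ≈ 43 mm

Mid-depth of clay below the ground surface: z = 1.5 + 3.4/2 = 3.2 m.
Total vertical stress at mid-clay: σ_v = 20×1.5 + 18.8×1.7 = 61.96 kPa.
Pore pressure: u = 9.81×(3.2 − 0.53) = 26.193 kPa.
Initial effective stress: σ'_0 = σ_v − u = 61.96 − 26.193 = 35.767 kPa.
Stress increase at mid-clay by the 2:1 spreading method:
Δσ = qB/(B+z) = 153×3.1/(3.1+3.2) = 75.286 kPa
Final effective stress: σ'_f = 35.767 + 75.286 = 111.05 kPa.
σ'_f = 111.05 ≤ σ'_p = 170 kPa, so the clay remains overconsolidated and only the recompression index applies:
S_c = C_r·H/(1+e₀)·log₁₀(σ'_f/σ'_0) = 0.053×3.4/2.06×log₁₀(111.05/35.767)
    = 0.087476 × 0.49204 = 0.04304 m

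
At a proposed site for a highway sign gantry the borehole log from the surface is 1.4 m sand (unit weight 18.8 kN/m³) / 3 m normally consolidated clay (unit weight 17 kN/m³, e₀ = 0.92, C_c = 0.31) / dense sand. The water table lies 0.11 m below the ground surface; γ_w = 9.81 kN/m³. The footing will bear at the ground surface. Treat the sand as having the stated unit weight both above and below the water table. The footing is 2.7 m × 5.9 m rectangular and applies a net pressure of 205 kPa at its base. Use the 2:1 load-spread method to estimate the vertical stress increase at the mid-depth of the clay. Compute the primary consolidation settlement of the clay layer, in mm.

S_c ≈ 276 mm

Mid-depth of clay below the ground surface: z = 1.4 + 3/2 = 2.9 m.
Total vertical stress at mid-clay: σ_v = 18.8×1.4 + 17×1.5 = 51.82 kPa.
Pore pressure: u = 9.81×(2.9 − 0.11) = 27.37 kPa.
Initial effective stress: σ'_0 = σ_v − u = 51.82 − 27.37 = 24.45 kPa.
Stress increase at mid-clay by the 2:1 spreading method:
Δσ = qBL/((B+z)(L+z)) = 205×2.7×5.9/((2.7+2.9)(5.9+2.9)) = 66.267 kPa
Final effective stress: σ'_f = σ'_0 + Δσ = 24.45 + 66.267 = 90.717 kPa.
Normally consolidated clay, so the full stress increment lies on the virgin compression line:
S_c = C_c·H/(1+e₀)·log₁₀(σ'_f/σ'_0) = 0.31×3/(1+0.92)×log₁₀(90.717/24.45)
    = 0.48438 × 0.56941 = 0.2758 m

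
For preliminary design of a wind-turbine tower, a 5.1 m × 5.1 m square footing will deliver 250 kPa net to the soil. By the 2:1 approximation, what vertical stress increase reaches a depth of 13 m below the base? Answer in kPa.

Δσ_z ≈ 19.8 kPa

By the 2:1 method the load spreads at 1 horizontal : 2 vertical, so at depth z the loaded area has grown by z in each plan dimension:
Δσ = qBL/((B+z)(L+z)) = 250×5.1×5.1/((5.1+13)(5.1+13)) = 19.848 kPa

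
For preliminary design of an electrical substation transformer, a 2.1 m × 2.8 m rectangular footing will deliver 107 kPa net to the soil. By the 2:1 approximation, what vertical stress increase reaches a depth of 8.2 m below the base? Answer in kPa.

Δσ_z ≈ 5.55 kPa

By the 2:1 method the load spreads at 1 horizontal : 2 vertical, so at depth z the loaded area has grown by z in each plan dimension:
Δσ = qBL/((B+z)(L+z)) = 107×2.1×2.8/((2.1+8.2)(2.8+8.2)) = 5.553 kPa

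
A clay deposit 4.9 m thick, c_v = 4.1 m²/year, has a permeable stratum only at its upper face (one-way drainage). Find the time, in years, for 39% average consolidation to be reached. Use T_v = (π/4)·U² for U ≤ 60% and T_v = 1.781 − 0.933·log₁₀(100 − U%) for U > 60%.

Drainage path length: H_d = H = 4.9 m (single drainage).
U ≤ 60%: T_v = (π/4)·U² = (π/4)×0.39² = 0.11946.
t = T_v·H_d²/c_v = 0.11946×4.9²/4.1 = 0.6996 years.

t ≈ 0.7 years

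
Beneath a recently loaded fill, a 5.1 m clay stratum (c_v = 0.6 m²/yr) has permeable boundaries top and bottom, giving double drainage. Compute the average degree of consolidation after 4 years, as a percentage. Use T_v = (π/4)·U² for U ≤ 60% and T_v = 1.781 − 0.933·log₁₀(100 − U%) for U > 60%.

U ≈ 67.4 %

Drainage path length: H_d = H/2 = 2.55 m (double drainage).
T_v = c_v·t/H_d² = 0.6×4/2.55² = 0.36909.
T_v = 0.36909 corresponds to the U > 60% branch:
U = 1 − 10^((1.781 − T_v)/0.933)/100 = 0.6739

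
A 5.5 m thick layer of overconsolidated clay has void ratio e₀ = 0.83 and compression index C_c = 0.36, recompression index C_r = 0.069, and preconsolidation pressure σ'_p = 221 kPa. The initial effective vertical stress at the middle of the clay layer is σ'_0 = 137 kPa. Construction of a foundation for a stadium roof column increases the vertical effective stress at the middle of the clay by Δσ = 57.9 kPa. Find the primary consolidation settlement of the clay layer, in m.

S_c ≈ 0.0317 m

Final effective stress: σ'_f = 137 + 57.9 = 194.9 kPa.
σ'_f = 194.9 ≤ σ'_p = 221 kPa, so the clay remains overconsolidated and only the recompression index applies:
S_c = C_r·H/(1+e₀)·log₁₀(σ'_f/σ'_0) = 0.069×5.5/1.83×log₁₀(194.9/137)
    = 0.20738 × 0.15309 = 0.03175 m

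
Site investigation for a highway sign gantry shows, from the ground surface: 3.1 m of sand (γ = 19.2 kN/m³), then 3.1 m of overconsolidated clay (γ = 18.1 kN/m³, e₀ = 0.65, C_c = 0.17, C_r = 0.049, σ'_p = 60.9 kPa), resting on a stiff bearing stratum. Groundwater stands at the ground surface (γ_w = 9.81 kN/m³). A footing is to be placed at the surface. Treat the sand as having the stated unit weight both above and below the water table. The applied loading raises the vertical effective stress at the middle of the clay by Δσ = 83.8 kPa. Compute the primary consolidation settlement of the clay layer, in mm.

S_c ≈ 115 mm

Mid-depth of clay below the ground surface: z = 3.1 + 3.1/2 = 4.65 m.
Total vertical stress at mid-clay: σ_v = 19.2×3.1 + 18.1×1.55 = 87.575 kPa.
Pore pressure: u = 9.81×(4.65 − 0) = 45.617 kPa.
Initial effective stress: σ'_0 = σ_v − u = 87.575 − 45.617 = 41.958 kPa.
Final effective stress: σ'_f = 41.958 + 83.8 = 125.76 kPa.
σ'_f = 125.76 > σ'_p = 60.9 kPa, so the stress path crosses the preconsolidation pressure — recompression up to σ'_p, then virgin compression beyond:
S_c = H/(1+e₀)·[C_r·log₁₀(σ'_p/σ'_0) + C_c·log₁₀(σ'_f/σ'_p)]
    = 3.1/1.65 × [0.049×log₁₀(60.9/41.958) + 0.17×log₁₀(125.76/60.9)]
    = 1.8788 × [0.0079283 + 0.053537] = 0.1155 m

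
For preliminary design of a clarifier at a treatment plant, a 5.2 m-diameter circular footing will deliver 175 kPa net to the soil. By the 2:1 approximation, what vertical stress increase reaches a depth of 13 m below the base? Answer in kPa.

Δσ_z ≈ 14.3 kPa

By the 2:1 method the load spreads at 1 horizontal : 2 vertical, so at depth z the loaded area has grown by z in each plan dimension:
Δσ ≈ qD²/(D+z)² = 175×5.2²/(5.2+13)² = 14.286 kPa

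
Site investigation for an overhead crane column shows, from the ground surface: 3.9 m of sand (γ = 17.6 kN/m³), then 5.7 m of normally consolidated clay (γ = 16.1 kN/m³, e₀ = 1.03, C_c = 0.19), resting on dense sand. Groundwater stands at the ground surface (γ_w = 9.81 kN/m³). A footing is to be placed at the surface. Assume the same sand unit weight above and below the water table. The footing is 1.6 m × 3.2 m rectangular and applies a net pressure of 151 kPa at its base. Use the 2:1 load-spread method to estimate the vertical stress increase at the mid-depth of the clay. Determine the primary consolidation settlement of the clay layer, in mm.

S_c ≈ 40.8 mm

Mid-depth of clay below the ground surface: z = 3.9 + 5.7/2 = 6.75 m.
Total vertical stress at mid-clay: σ_v = 17.6×3.9 + 16.1×2.85 = 114.53 kPa.
Pore pressure: u = 9.81×(6.75 − 0) = 66.218 kPa.
Initial effective stress: σ'_0 = σ_v − u = 114.53 − 66.218 = 48.312 kPa.
Stress increase at mid-clay by the 2:1 spreading method:
Δσ = qBL/((B+z)(L+z)) = 151×1.6×3.2/((1.6+6.75)(3.2+6.75)) = 9.3054 kPa
Final effective stress: σ'_f = σ'_0 + Δσ = 48.312 + 9.3054 = 57.617 kPa.
Normally consolidated clay, so the full stress increment lies on the virgin compression line:
S_c = C_c·H/(1+e₀)·log₁₀(σ'_f/σ'_0) = 0.19×5.7/(1+1.03)×log₁₀(57.617/48.312)
    = 0.5335 × 0.076496 = 0.04081 m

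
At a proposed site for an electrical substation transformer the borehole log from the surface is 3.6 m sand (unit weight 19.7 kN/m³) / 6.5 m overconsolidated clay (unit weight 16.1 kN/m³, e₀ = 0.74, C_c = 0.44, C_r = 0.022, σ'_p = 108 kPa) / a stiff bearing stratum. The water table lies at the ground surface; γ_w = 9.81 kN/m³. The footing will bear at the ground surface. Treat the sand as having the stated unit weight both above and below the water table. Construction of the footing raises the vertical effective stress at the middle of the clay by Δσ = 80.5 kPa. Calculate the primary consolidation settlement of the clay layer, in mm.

S_c ≈ 191 mm

Mid-depth of clay below the ground surface: z = 3.6 + 6.5/2 = 6.85 m.
Total vertical stress at mid-clay: σ_v = 19.7×3.6 + 16.1×3.25 = 123.25 kPa.
Pore pressure: u = 9.81×(6.85 − 0) = 67.198 kPa.
Initial effective stress: σ'_0 = σ_v − u = 123.25 − 67.198 = 56.052 kPa.
Final effective stress: σ'_f = 56.052 + 80.5 = 136.55 kPa.
σ'_f = 136.55 > σ'_p = 108 kPa, so the stress path crosses the preconsolidation pressure — recompression up to σ'_p, then virgin compression beyond:
S_c = H/(1+e₀)·[C_r·log₁₀(σ'_p/σ'_0) + C_c·log₁₀(σ'_f/σ'_p)]
    = 6.5/1.74 × [0.022×log₁₀(108/56.052) + 0.44×log₁₀(136.55/108)]
    = 3.7356 × [0.0062663 + 0.044822] = 0.1908 m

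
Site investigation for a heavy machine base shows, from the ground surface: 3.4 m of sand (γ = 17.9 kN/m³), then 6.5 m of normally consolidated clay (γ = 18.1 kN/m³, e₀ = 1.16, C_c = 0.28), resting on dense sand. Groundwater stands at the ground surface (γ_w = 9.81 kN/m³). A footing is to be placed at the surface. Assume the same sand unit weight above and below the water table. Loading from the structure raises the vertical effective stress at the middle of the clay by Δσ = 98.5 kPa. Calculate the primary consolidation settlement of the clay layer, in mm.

S_c ≈ 378 mm

Mid-depth of clay below the ground surface: z = 3.4 + 6.5/2 = 6.65 m.
Total vertical stress at mid-clay: σ_v = 17.9×3.4 + 18.1×3.25 = 119.69 kPa.
Pore pressure: u = 9.81×(6.65 − 0) = 65.237 kPa.
Initial effective stress: σ'_0 = σ_v − u = 119.69 − 65.237 = 54.453 kPa.
Final effective stress: σ'_f = σ'_0 + Δσ = 54.453 + 98.5 = 152.95 kPa.
Normally consolidated clay, so the full stress increment lies on the virgin compression line:
S_c = C_c·H/(1+e₀)·log₁₀(σ'_f/σ'_0) = 0.28×6.5/(1+1.16)×log₁₀(152.95/54.453)
    = 0.84259 × 0.44853 = 0.3779 m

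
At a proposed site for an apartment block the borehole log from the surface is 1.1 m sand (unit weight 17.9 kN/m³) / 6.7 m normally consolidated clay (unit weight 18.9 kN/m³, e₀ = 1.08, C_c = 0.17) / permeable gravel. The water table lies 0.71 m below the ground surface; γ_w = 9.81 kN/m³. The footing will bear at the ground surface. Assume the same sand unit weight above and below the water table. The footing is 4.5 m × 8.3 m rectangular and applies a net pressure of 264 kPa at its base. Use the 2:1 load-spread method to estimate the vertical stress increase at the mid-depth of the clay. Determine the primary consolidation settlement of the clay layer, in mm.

S_c ≈ 250 mm

Mid-depth of clay below the ground surface: z = 1.1 + 6.7/2 = 4.45 m.
Total vertical stress at mid-clay: σ_v = 17.9×1.1 + 18.9×3.35 = 83.005 kPa.
Pore pressure: u = 9.81×(4.45 − 0.71) = 36.689 kPa.
Initial effective stress: σ'_0 = σ_v − u = 83.005 − 36.689 = 46.316 kPa.
Stress increase at mid-clay by the 2:1 spreading method:
Δσ = qBL/((B+z)(L+z)) = 264×4.5×8.3/((4.5+4.45)(8.3+4.45)) = 86.409 kPa
Final effective stress: σ'_f = σ'_0 + Δσ = 46.316 + 86.409 = 132.73 kPa.
Normally consolidated clay, so the full stress increment lies on the virgin compression line:
S_c = C_c·H/(1+e₀)·log₁₀(σ'_f/σ'_0) = 0.17×6.7/(1+1.08)×log₁₀(132.73/46.316)
    = 0.5476 × 0.45724 = 0.2504 m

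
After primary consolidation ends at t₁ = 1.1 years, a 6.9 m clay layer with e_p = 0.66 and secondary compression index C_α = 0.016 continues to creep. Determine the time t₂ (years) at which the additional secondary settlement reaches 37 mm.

S_s = C_α·H/(1+e_p)·log₁₀(t₂/t₁) ⇒ log₁₀(t₂/t₁) = S_s·(1+e_p)/(C_α·H).
log₁₀(t₂/t₁) = 0.037 × (1+0.66) / (0.016×6.9) = 0.5563
t₂ = t₁ × 10^0.5563 = 1.1 × 3.6 = 3.96 years

t₂ ≈ 3.96 years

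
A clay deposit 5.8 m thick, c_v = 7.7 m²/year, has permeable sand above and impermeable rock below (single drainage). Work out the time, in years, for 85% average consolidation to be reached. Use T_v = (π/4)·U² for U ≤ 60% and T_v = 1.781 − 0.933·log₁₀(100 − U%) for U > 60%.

Drainage path length: H_d = H = 5.8 m (single drainage).
U > 60%: T_v = 1.781 − 0.933·log₁₀(100 − 85) = 0.68371.
t = T_v·H_d²/c_v = 0.68371×5.8²/7.7 = 2.987 years.

t ≈ 2.99 years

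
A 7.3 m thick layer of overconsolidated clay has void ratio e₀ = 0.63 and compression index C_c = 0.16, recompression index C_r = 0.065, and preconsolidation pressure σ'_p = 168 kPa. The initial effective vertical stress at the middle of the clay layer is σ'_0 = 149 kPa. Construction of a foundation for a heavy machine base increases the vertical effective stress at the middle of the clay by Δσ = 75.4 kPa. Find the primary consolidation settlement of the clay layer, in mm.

S_c ≈ 105 mm

Final effective stress: σ'_f = 149 + 75.4 = 224.4 kPa.
σ'_f = 224.4 > σ'_p = 168 kPa, so the stress path crosses the preconsolidation pressure — recompression up to σ'_p, then virgin compression beyond:
S_c = H/(1+e₀)·[C_r·log₁₀(σ'_p/σ'_0) + C_c·log₁₀(σ'_f/σ'_p)]
    = 7.3/1.63 × [0.065×log₁₀(168/149) + 0.16×log₁₀(224.4/168)]
    = 4.4785 × [0.003388 + 0.020114] = 0.1053 m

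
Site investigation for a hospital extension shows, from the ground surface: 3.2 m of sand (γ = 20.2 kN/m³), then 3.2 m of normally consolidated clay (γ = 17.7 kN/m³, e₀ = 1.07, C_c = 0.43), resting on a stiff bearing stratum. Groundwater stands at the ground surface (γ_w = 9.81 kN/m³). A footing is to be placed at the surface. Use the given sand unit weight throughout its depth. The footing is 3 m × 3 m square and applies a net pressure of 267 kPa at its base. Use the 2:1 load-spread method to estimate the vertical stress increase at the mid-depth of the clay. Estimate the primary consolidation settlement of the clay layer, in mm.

S_c ≈ 179 mm

Mid-depth of clay below the ground surface: z = 3.2 + 3.2/2 = 4.8 m.
Total vertical stress at mid-clay: σ_v = 20.2×3.2 + 17.7×1.6 = 92.96 kPa.
Pore pressure: u = 9.81×(4.8 − 0) = 47.088 kPa.
Initial effective stress: σ'_0 = σ_v − u = 92.96 − 47.088 = 45.872 kPa.
Stress increase at mid-clay by the 2:1 spreading method:
Δσ = qBL/((B+z)(L+z)) = 267×3×3/((3+4.8)(3+4.8)) = 39.497 kPa
Final effective stress: σ'_f = σ'_0 + Δσ = 45.872 + 39.497 = 85.369 kPa.
Normally consolidated clay, so the full stress increment lies on the virgin compression line:
S_c = C_c·H/(1+e₀)·log₁₀(σ'_f/σ'_0) = 0.43×3.2/(1+1.07)×log₁₀(85.369/45.872)
    = 0.66473 × 0.26975 = 0.1793 m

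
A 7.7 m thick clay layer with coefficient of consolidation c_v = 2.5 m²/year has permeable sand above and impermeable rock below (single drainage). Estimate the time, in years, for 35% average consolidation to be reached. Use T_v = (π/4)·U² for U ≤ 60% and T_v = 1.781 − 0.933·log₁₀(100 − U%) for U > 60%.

t ≈ 2.28 years

Drainage path length: H_d = H = 7.7 m (single drainage).
U ≤ 60%: T_v = (π/4)·U² = (π/4)×0.35² = 0.096211.
t = T_v·H_d²/c_v = 0.096211×7.7²/2.5 = 2.282 years.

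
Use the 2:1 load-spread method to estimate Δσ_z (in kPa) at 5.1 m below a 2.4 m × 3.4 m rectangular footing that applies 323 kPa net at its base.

Δσ_z ≈ 41.3 kPa

By the 2:1 method the load spreads at 1 horizontal : 2 vertical, so at depth z the loaded area has grown by z in each plan dimension:
Δσ = qBL/((B+z)(L+z)) = 323×2.4×3.4/((2.4+5.1)(3.4+5.1)) = 41.344 kPa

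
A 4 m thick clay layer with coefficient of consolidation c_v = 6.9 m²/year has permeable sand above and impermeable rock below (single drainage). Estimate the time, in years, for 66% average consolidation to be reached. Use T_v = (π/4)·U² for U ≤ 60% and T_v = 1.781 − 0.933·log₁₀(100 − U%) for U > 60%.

t ≈ 0.817 years

Drainage path length: H_d = H = 4 m (single drainage).
U > 60%: T_v = 1.781 − 0.933·log₁₀(100 − 66) = 0.35213.
t = T_v·H_d²/c_v = 0.35213×4²/6.9 = 0.8165 years.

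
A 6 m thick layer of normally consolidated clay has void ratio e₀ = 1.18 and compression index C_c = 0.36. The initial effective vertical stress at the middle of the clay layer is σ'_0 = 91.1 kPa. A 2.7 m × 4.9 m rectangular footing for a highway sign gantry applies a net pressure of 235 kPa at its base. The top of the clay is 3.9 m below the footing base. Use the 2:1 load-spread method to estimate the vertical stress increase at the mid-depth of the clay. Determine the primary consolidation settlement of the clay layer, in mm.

S_c ≈ 113 mm

Mid-depth of clay below the footing base: z = 3.9 + 6/2 = 6.9 m.
Stress increase at mid-clay by the 2:1 spreading method:
Δσ = qBL/((B+z)(L+z)) = 235×2.7×4.9/((2.7+6.9)(4.9+6.9)) = 27.446 kPa
Final effective stress: σ'_f = σ'_0 + Δσ = 91.1 + 27.446 = 118.55 kPa.
Normally consolidated clay, so the full stress increment lies on the virgin compression line:
S_c = C_c·H/(1+e₀)·log₁₀(σ'_f/σ'_0) = 0.36×6/(1+1.18)×log₁₀(118.55/91.1)
    = 0.99083 × 0.11438 = 0.1133 m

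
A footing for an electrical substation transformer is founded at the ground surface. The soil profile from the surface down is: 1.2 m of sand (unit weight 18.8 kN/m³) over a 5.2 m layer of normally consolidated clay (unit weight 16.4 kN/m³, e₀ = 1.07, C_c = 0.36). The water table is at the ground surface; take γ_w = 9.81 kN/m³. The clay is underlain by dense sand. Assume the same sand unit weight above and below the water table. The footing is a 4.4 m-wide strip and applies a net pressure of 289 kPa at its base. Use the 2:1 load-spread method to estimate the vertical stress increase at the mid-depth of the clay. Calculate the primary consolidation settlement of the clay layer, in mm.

Mid-depth of clay below the ground surface: z = 1.2 + 5.2/2 = 3.8 m.
Total vertical stress at mid-clay: σ_v = 18.8×1.2 + 16.4×2.6 = 65.2 kPa.
Pore pressure: u = 9.81×(3.8 − 0) = 37.278 kPa.
Initial effective stress: σ'_0 = σ_v − u = 65.2 − 37.278 = 27.922 kPa.
Stress increase at mid-clay by the 2:1 spreading method:
Δσ = qB/(B+z) = 289×4.4/(4.4+3.8) = 155.07 kPa
Final effective stress: σ'_f = σ'_0 + Δσ = 27.922 + 155.07 = 182.99 kPa.
Normally consolidated clay, so the full stress increment lies on the virgin compression line:
S_c = C_c·H/(1+e₀)·log₁₀(σ'_f/σ'_0) = 0.36×5.2/(1+1.07)×log₁₀(182.99/27.922)
    = 0.90435 × 0.81648 = 0.7384 m

S_c ≈ 738 mm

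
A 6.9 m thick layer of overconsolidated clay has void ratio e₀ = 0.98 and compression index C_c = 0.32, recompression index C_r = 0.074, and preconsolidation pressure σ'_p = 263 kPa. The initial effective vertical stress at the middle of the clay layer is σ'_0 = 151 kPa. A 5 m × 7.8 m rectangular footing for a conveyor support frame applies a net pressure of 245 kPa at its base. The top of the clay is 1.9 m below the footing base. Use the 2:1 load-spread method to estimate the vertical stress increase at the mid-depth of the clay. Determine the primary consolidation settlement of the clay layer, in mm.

Mid-depth of clay below the footing base: z = 1.9 + 6.9/2 = 5.35 m.
Stress increase at mid-clay by the 2:1 spreading method:
Δσ = qBL/((B+z)(L+z)) = 245×5×7.8/((5+5.35)(7.8+5.35)) = 70.204 kPa
Final effective stress: σ'_f = 151 + 70.204 = 221.2 kPa.
σ'_f = 221.2 ≤ σ'_p = 263 kPa, so the clay remains overconsolidated and only the recompression index applies:
S_c = C_r·H/(1+e₀)·log₁₀(σ'_f/σ'_0) = 0.074×6.9/1.98×log₁₀(221.2/151)
    = 0.25788 × 0.16581 = 0.04276 m

S_c ≈ 42.8 mm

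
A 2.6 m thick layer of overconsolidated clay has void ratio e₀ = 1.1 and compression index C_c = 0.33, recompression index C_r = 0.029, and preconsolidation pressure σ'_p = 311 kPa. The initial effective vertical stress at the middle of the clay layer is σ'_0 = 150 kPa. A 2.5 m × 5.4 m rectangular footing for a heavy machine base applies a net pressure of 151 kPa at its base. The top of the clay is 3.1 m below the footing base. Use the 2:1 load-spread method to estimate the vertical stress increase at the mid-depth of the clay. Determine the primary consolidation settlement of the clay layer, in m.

Mid-depth of clay below the footing base: z = 3.1 + 2.6/2 = 4.4 m.
Stress increase at mid-clay by the 2:1 spreading method:
Δσ = qBL/((B+z)(L+z)) = 151×2.5×5.4/((2.5+4.4)(5.4+4.4)) = 30.146 kPa
Final effective stress: σ'_f = 150 + 30.146 = 180.15 kPa.
σ'_f = 180.15 ≤ σ'_p = 311 kPa, so the clay remains overconsolidated and only the recompression index applies:
S_c = C_r·H/(1+e₀)·log₁₀(σ'_f/σ'_0) = 0.029×2.6/2.1×log₁₀(180.15/150)
    = 0.035905 × 0.079543 = 0.002856 m

S_c ≈ 0.00286 m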